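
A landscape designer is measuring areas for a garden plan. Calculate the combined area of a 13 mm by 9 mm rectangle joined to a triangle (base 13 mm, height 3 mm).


Composite shape: rectangle + triangle
Rectangle area = 13 * 9 = 117
Triangle area = 0.5 * 13 * 3 = 19.5
Total = 117 + 19.5
Total = 136.5
136.5 mm^2


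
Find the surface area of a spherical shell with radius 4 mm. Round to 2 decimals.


Shape: sphere
Radius r = 4 mm
Formula: SA = 4 * pi * r^2
r^2 = 16
SA = 4 * pi * 16
SA = 64 * pi
SA = 201.06
201.06 mm^2


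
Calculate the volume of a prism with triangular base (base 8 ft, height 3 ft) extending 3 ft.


Shape: triangular prism
Triangle base = 8 ft, triangle height = 3 ft, prism length L = 3 ft
Formula: V = (1/2 * b * h_tri) * L
Cross-section area = 0.5 * 8 * 3 = 12
V = 12 * 3
V = 36
36 ft^3


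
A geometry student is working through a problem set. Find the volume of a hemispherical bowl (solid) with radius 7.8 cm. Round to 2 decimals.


Shape: hemisphere (half of a sphere)
Radius r = 7.8 cm
Formula: V = (1/2) * (4/3) * pi * r^3 = (2/3) * pi * r^3
r^3 = 474.552
(2/3) * 474.552 = 316.368
V = 316.368 * pi
V = 993.9
993.9 cm^3


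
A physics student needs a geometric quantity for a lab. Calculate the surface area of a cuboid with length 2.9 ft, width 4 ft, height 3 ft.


Shape: rectangular prism
l = 2.9 ft, w = 4 ft, h = 3 ft
Formula: SA = 2(lw + lh + wh)
lw = 11.6, lh = 8.7, wh = 12
lw + lh + wh = 32.3
SA = 2 * 32.3
SA = 64.6
64.6 ft^2


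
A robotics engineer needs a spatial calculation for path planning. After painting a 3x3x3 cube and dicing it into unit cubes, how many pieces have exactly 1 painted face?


Large cube: 3 x 3 x 3, cut into unit cubes.
n = 3, so n - 2 = 1
Cubes with 1 painted face lie in the interior of each face.
A cube has 6 faces; each contributes (n - 2)^2 = 1 such cubes.
Count = 6 * 1 = 6
6 unit cubes


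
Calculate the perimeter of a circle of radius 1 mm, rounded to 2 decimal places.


Shape: circle
Radius r = 1 mm
Formula: C = 2 * pi * r
C = 2 * pi * 1
C = 2 * pi
C = 6.28
6.28 mm


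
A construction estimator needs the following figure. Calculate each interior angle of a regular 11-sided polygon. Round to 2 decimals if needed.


Shape: regular hendecagon (11 sides)
Formula: interior angle = (n - 2) * 180 / n
(n - 2) = 9
(n - 2) * 180 = 1620
angle = 1620 / 11
angle = 147.27
147.27 degrees


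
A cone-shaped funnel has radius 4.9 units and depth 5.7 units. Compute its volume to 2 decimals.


Shape: cone
Radius r = 4.9 units, Height h = 5.7 units
Formula: V = (1/3) * pi * r^2 * h
r^2 = 24.01
pi * r^2 * h = pi * 24.01 * 5.7 = 136.857 * pi
V = 136.857 * pi / 3
V = 143.32
143.32 units^3


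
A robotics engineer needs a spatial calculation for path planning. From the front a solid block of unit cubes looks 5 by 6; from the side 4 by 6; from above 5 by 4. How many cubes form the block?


Orthographic views of a solid rectangular block:
Front view 5 x 6 -> length = 5, height = 6
Side view 4 x 6 -> width = 4, height = 6 (consistent)
Top view 5 x 4 -> confirms length = 5, width = 4
The block is 5 x 4 x 6.
Total unit cubes = 5 * 4 * 6 = 120
120 unit cubes


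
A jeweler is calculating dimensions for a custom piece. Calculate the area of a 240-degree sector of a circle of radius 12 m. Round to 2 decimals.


Shape: circular sector
Radius r = 12 m, Angle = 240 degrees
Formula: A = (angle/360) * pi * r^2
r^2 = 144
Fraction of circle = 240/360
A = (240/360) * pi * 144
A = 96 * pi
A = 301.59
301.59 m^2


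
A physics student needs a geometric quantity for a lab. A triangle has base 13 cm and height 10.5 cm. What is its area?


Shape: triangle
Base b = 13 cm, Height h = 10.5 cm
Formula: A = (1/2) * b * h
A = 0.5 * 13 * 10.5
A = 0.5 * 136.5
A = 68.25
68.25 cm^2


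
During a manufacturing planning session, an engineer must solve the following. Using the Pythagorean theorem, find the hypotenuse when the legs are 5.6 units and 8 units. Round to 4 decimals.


Shape: right triangle
Legs a = 5.6 units, b = 8 units
Formula: c = sqrt(a^2 + b^2)
a^2 = 31.36, b^2 = 64
a^2 + b^2 = 95.36
c = sqrt(95.36)
c = 9.7652
9.7652 units


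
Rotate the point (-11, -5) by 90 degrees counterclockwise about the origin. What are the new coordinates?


Transformation: rotation about the origin
Original point: (-11, -5)
Rule for 90 deg counterclockwise: (x, y) -> (-y, x)
Apply: (-11, -5) -> (5, -11)
(5, -11)


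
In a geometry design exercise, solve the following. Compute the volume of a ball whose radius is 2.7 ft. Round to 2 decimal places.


Shape: sphere
Radius r = 2.7 ft
Formula: V = (4/3) * pi * r^3
r^3 = 19.683
(4/3) * 19.683 = 26.244
V = 26.244 * pi
V = 82.45
82.45 ft^3


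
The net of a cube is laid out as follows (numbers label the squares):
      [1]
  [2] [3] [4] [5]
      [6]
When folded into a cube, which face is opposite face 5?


Net: cross layout. Take square 3 as the base (bottom).
Fold the four squares in the horizontal row up around 3: 2 -> left, 4 -> right, 5 wraps to the top.
Fold 1 and 6 up from 3: 1 -> back, 6 -> front.
Opposite pairs are therefore: (1, 6), (2, 4), (3, 5).
Face 5 is opposite face 3.
face 3


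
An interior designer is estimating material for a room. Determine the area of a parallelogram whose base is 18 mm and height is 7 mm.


Shape: parallelogram
Base b = 18 mm, Height h = 7 mm
Formula: A = b * h
A = 18 * 7
A = 126
126 mm^2


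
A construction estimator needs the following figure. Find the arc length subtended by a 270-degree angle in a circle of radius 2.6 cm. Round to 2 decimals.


Shape: circular arc
Radius r = 2.6 cm, Angle = 270 degrees
Formula: L = (angle/360) * 2 * pi * r
2 * pi * r = 5.2 * pi
L = (270/360) * 5.2 * pi
L = 3.9 * pi
L = 12.25
12.25 cm


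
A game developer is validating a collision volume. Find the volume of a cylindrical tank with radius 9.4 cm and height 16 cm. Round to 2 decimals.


Shape: cylinder
Radius r = 9.4 cm, Height h = 16 cm
Formula: V = pi * r^2 * h
r^2 = 88.36
V = pi * 88.36 * 16
V = 1413.76 * pi
V = 4441.46
4441.46 cm^3


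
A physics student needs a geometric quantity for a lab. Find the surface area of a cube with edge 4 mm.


Shape: cube
Side s = 4 mm
A cube has 6 square faces.
Formula: SA = 6 * s^2
s^2 = 16
SA = 6 * 16
SA = 96
96 mm^2


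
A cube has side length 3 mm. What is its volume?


Shape: cube
Side s = 3 mm
Formula: V = s^3
V = 3 * 3 * 3
V = 9 * 3
V = 27
27 mm^3


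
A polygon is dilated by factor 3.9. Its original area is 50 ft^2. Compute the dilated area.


Linear scale factor k = 3.9
Original area = 50 ft^2
Rule: under a linear scaling by k, areas scale by k^2.
k^2 = 3.9^2 = 15.21
New area = 50 * 15.21
New area = 760.5
760.5 ft^2


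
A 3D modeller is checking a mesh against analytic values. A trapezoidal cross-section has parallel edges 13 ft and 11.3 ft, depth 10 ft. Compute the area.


Shape: trapezoid
Parallel sides a = 13 ft, b = 11.3 ft; Height h = 10 ft
Formula: A = (a + b) * h / 2
a + b = 13 + 11.3 = 24.3
A = 24.3 * 10 / 2
A = 243 / 2
A = 121.5
121.5 ft^2


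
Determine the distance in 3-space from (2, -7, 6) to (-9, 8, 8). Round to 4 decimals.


3D distance between two points
P1 = (2, -7, 6), P2 = (-9, 8, 8)
Formula: d = sqrt((x2-x1)^2 + (y2-y1)^2 + (z2-z1)^2)
dx = -9 - 2 = -11
dy = 8 - -7 = 15
dz = 8 - 6 = 2
dx^2 + dy^2 + dz^2 = 121 + 225 + 4 = 350
d = sqrt(350)
d = 18.7083
18.7083 units


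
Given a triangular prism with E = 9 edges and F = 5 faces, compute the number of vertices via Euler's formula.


Polyhedron: triangular prism
Euler's formula for convex polyhedra: V - E + F = 2
Given: E = 9 edges and F = 5 faces
Solve for V:
V = 2 + E - F = 2 + 9 - 5 = 6
6 vertices


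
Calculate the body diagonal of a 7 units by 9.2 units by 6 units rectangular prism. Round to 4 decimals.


Shape: rectangular box (space diagonal)
l = 7 units, w = 9.2 units, h = 6 units
Visualize: the diagonal of the base, then a right triangle with that diagonal and the height.
Formula: d = sqrt(l^2 + w^2 + h^2)
l^2 + w^2 + h^2 = 49 + 84.64 + 36 = 169.64
d = sqrt(169.64)
d = 13.0246
13.0246 units


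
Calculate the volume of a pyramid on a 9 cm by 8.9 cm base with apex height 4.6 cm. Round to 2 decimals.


Shape: rectangular pyramid
Base: 9 cm x 8.9 cm, Height h = 4.6 cm
Formula: V = (1/3) * base_area * h
base_area = 9 * 8.9 = 80.1
base_area * h = 80.1 * 4.6 = 368.46
V = 368.46 / 3
V = 122.82
122.82 cm^3


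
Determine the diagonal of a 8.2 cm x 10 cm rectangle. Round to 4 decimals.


Shape: rectangle (diagonal via Pythagoras)
Sides: 8.2 cm and 10 cm
Formula: d = sqrt(l^2 + w^2)
l^2 = 67.24, w^2 = 100
l^2 + w^2 = 167.24
d = sqrt(167.24)
d = 12.9321
12.9321 cm


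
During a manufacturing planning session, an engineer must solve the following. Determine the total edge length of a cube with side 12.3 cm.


Shape: cube
Side s = 12.3 cm
A cube has 12 edges, all equal.
Formula: total edge length = 12 * s
Total = 12 * 12.3
Total = 147.6
147.6 cm


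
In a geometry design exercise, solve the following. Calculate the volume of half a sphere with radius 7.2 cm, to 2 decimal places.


Shape: hemisphere (half of a sphere)
Radius r = 7.2 cm
Formula: V = (1/2) * (4/3) * pi * r^3 = (2/3) * pi * r^3
r^3 = 373.248
(2/3) * 373.248 = 248.832
V = 248.832 * pi
V = 781.73
781.73 cm^3


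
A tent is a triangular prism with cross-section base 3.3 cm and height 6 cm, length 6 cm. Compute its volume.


Shape: triangular prism
Triangle base = 3.3 cm, triangle height = 6 cm, prism length L = 6 cm
Formula: V = (1/2 * b * h_tri) * L
Cross-section area = 0.5 * 3.3 * 6 = 9.9
V = 9.9 * 6
V = 59.4
59.4 cm^3


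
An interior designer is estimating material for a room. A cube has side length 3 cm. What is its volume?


Shape: cube
Side s = 3 cm
Formula: V = s^3
V = 3 * 3 * 3
V = 9 * 3
V = 27
27 cm^3


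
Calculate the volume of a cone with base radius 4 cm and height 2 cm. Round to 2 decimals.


Shape: cone
Radius r = 4 cm, Height h = 2 cm
Formula: V = (1/3) * pi * r^2 * h
r^2 = 16
pi * r^2 * h = pi * 16 * 2 = 32 * pi
V = 32 * pi / 3
V = 33.51
33.51 cm^3


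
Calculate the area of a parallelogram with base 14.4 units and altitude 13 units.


Shape: parallelogram
Base b = 14.4 units, Height h = 13 units
Formula: A = b * h
A = 14.4 * 13
A = 187.2
187.2 units^2


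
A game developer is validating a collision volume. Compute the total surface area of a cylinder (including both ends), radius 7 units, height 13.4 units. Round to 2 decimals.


Shape: closed cylinder
Radius r = 7 units, Height h = 13.4 units
Formula: SA = 2*pi*r^2 + 2*pi*r*h = 2*pi*r*(r + h)
r + h = 20.4
2 * r * (r + h) = 2 * 7 * 20.4 = 285.6
SA = 285.6 * pi
SA = 897.24
897.24 units^2


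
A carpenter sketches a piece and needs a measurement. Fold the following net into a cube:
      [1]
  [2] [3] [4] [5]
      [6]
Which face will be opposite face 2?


Net: cross layout. Take square 3 as the base (bottom).
Fold the four squares in the horizontal row up around 3: 2 -> left, 4 -> right, 5 wraps to the top.
Fold 1 and 6 up from 3: 1 -> back, 6 -> front.
Opposite pairs are therefore: (1, 6), (2, 4), (3, 5).
Face 2 is opposite face 4.
face 4


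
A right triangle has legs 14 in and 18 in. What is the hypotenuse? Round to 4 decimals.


Shape: right triangle
Legs a = 14 in, b = 18 in
Formula: c = sqrt(a^2 + b^2)
a^2 = 196, b^2 = 324
a^2 + b^2 = 520
c = sqrt(520)
c = 22.8035
22.8035 in


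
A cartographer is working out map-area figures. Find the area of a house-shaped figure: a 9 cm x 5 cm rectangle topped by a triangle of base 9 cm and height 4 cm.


Composite shape: rectangle + triangle
Rectangle area = 9 * 5 = 45
Triangle area = 0.5 * 9 * 4 = 18
Total = 45 + 18
Total = 63
63 cm^2


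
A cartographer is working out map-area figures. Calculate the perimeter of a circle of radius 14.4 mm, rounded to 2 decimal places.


Shape: circle
Radius r = 14.4 mm
Formula: C = 2 * pi * r
C = 2 * pi * 14.4
C = 28.8 * pi
C = 90.48
90.48 mm


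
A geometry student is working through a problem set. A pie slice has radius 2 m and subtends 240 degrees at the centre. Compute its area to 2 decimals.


Shape: circular sector
Radius r = 2 m, Angle = 240 degrees
Formula: A = (angle/360) * pi * r^2
r^2 = 4
Fraction of circle = 240/360
A = (240/360) * pi * 4
A = 2.666667 * pi
A = 8.38
8.38 m^2


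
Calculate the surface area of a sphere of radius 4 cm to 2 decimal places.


Shape: sphere
Radius r = 4 cm
Formula: SA = 4 * pi * r^2
r^2 = 16
SA = 4 * pi * 16
SA = 64 * pi
SA = 201.06
201.06 cm^2


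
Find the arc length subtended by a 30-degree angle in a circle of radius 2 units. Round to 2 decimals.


Shape: circular arc
Radius r = 2 units, Angle = 30 degrees
Formula: L = (angle/360) * 2 * pi * r
2 * pi * r = 4 * pi
L = (30/360) * 4 * pi
L = 0.333333 * pi
L = 1.05
1.05 units


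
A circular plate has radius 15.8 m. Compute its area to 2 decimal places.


Shape: circle
Radius r = 15.8 m
Formula: A = pi * r^2
r^2 = 15.8^2 = 249.64
A = pi * 249.64
A = 784.27
784.27 m^2


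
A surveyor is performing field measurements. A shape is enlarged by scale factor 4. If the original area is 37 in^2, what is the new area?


Linear scale factor k = 4
Original area = 37 in^2
Rule: under a linear scaling by k, areas scale by k^2.
k^2 = 4^2 = 16
New area = 37 * 16
New area = 592
592 in^2


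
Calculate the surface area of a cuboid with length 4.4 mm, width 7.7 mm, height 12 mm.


Shape: rectangular prism
l = 4.4 mm, w = 7.7 mm, h = 12 mm
Formula: SA = 2(lw + lh + wh)
lw = 33.88, lh = 52.8, wh = 92.4
lw + lh + wh = 179.08
SA = 2 * 179.08
SA = 358.16
358.16 mm^2


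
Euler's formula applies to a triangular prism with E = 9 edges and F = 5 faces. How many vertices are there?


Polyhedron: triangular prism
Euler's formula for convex polyhedra: V - E + F = 2
Given: E = 9 edges and F = 5 faces
Solve for V:
V = 2 + E - F = 2 + 9 - 5 = 6
6 vertices


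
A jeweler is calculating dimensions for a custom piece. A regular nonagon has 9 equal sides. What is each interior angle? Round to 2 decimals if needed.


Shape: regular nonagon (9 sides)
Formula: interior angle = (n - 2) * 180 / n
(n - 2) = 7
(n - 2) * 180 = 1260
angle = 1260 / 9
angle = 140
140 degrees


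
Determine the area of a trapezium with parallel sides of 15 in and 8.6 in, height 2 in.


Shape: trapezoid
Parallel sides a = 15 in, b = 8.6 in; Height h = 2 in
Formula: A = (a + b) * h / 2
a + b = 15 + 8.6 = 23.6
A = 23.6 * 2 / 2
A = 47.2 / 2
A = 23.6
23.6 in^2


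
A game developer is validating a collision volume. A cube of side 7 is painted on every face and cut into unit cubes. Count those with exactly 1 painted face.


Large cube: 7 x 7 x 7, cut into unit cubes.
n = 7, so n - 2 = 5
Cubes with 1 painted face lie in the interior of each face.
A cube has 6 faces; each contributes (n - 2)^2 = 25 such cubes.
Count = 6 * 25 = 150
150 unit cubes


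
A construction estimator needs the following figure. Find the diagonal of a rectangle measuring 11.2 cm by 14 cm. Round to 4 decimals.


Shape: rectangle (diagonal via Pythagoras)
Sides: 11.2 cm and 14 cm
Formula: d = sqrt(l^2 + w^2)
l^2 = 125.44, w^2 = 196
l^2 + w^2 = 321.44
d = sqrt(321.44)
d = 17.9287
17.9287 cm


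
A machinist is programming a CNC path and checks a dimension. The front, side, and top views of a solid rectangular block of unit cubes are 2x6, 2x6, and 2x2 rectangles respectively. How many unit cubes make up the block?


Orthographic views of a solid rectangular block:
Front view 2 x 6 -> length = 2, height = 6
Side view 2 x 6 -> width = 2, height = 6 (consistent)
Top view 2 x 2 -> confirms length = 2, width = 2
The block is 2 x 2 x 6.
Total unit cubes = 2 * 2 * 6 = 24
24 unit cubes


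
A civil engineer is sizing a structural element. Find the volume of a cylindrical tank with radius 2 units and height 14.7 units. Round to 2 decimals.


Shape: cylinder
Radius r = 2 units, Height h = 14.7 units
Formula: V = pi * r^2 * h
r^2 = 4
V = pi * 4 * 14.7
V = 58.8 * pi
V = 184.73
184.73 units^3


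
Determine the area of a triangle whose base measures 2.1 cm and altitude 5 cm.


Shape: triangle
Base b = 2.1 cm, Height h = 5 cm
Formula: A = (1/2) * b * h
A = 0.5 * 2.1 * 5
A = 0.5 * 10.5
A = 5.25
5.25 cm^2


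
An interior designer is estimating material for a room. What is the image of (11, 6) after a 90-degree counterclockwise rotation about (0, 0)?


Transformation: rotation about the origin
Original point: (11, 6)
Rule for 90 deg counterclockwise: (x, y) -> (-y, x)
Apply: (11, 6) -> (-6, 11)
(-6, 11)


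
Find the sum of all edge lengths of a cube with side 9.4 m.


Shape: cube
Side s = 9.4 m
A cube has 12 edges, all equal.
Formula: total edge length = 12 * s
Total = 12 * 9.4
Total = 112.8
112.8 m


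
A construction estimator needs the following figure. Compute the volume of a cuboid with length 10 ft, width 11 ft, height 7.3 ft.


Shape: rectangular prism
l = 10 ft, w = 11 ft, h = 7.3 ft
Formula: V = l * w * h
V = 10 * 11 * 7.3
V = 110 * 7.3
V = 803
803 ft^3


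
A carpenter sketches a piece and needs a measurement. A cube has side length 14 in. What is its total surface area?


Shape: cube
Side s = 14 in
A cube has 6 square faces.
Formula: SA = 6 * s^2
s^2 = 196
SA = 6 * 196
SA = 1176
1176 in^2


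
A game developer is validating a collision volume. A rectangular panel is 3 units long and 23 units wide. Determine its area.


Shape: rectangle
Length l = 3 units, Width w = 23 units
Formula: A = l * w
A = 3 * 23
A = 69
69 units^2


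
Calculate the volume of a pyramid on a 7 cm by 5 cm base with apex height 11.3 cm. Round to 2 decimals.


Shape: rectangular pyramid
Base: 7 cm x 5 cm, Height h = 11.3 cm
Formula: V = (1/3) * base_area * h
base_area = 7 * 5 = 35
base_area * h = 35 * 11.3 = 395.5
V = 395.5 / 3
V = 131.83
131.83 cm^3


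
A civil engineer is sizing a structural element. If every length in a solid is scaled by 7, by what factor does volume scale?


Linear scale factor k = 7
Rule: under a linear scaling by k, volumes scale by k^3.
k^3 = 7 * 7 * 7
k^3 = 49 * 7
k^3 = 343
Volume scales by a factor of 343.
343 (dimensionless)


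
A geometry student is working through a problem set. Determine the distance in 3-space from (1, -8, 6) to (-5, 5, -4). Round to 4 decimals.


3D distance between two points
P1 = (1, -8, 6), P2 = (-5, 5, -4)
Formula: d = sqrt((x2-x1)^2 + (y2-y1)^2 + (z2-z1)^2)
dx = -5 - 1 = -6
dy = 5 - -8 = 13
dz = -4 - 6 = -10
dx^2 + dy^2 + dz^2 = 36 + 169 + 100 = 305
d = sqrt(305)
d = 17.4642
17.4642 units


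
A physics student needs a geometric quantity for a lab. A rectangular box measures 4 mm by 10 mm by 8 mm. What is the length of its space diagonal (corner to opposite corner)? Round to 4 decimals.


Shape: rectangular box (space diagonal)
l = 4 mm, w = 10 mm, h = 8 mm
Visualize: the diagonal of the base, then a right triangle with that diagonal and the height.
Formula: d = sqrt(l^2 + w^2 + h^2)
l^2 + w^2 + h^2 = 16 + 100 + 64 = 180
d = sqrt(180)
d = 13.4164
13.4164 mm


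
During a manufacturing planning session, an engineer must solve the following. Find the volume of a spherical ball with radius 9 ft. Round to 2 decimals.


Shape: sphere
Radius r = 9 ft
Formula: V = (4/3) * pi * r^3
r^3 = 729
(4/3) * 729 = 972
V = 972 * pi
V = 3053.63
3053.63 ft^3


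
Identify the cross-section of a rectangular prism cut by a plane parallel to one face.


Solid: rectangular prism
Cutting plane: parallel to one face
Visualize the intersection of the plane with the solid's surface.
The boundary of the cut region is a rectangle.
rectangle


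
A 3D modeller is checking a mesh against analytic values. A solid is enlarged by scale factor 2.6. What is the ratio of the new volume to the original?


Linear scale factor k = 2.6
Rule: under a linear scaling by k, volumes scale by k^3.
k^3 = 2.6 * 2.6 * 2.6
k^3 = 6.76 * 2.6
k^3 = 17.576
Volume scales by a factor of 17.576.
17.576 (dimensionless)


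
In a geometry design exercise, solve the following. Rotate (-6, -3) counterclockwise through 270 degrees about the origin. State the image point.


Transformation: rotation about the origin
Original point: (-6, -3)
Rule for 270 deg counterclockwise: (x, y) -> (y, -x)
Apply: (-6, -3) -> (-3, 6)
(-3, 6)


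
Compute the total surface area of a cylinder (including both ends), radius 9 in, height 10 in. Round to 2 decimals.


Shape: closed cylinder
Radius r = 9 in, Height h = 10 in
Formula: SA = 2*pi*r^2 + 2*pi*r*h = 2*pi*r*(r + h)
r + h = 19
2 * r * (r + h) = 2 * 9 * 19 = 342
SA = 342 * pi
SA = 1074.42
1074.42 in^2


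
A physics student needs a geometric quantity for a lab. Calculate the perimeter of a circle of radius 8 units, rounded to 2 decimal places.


Shape: circle
Radius r = 8 units
Formula: C = 2 * pi * r
C = 2 * pi * 8
C = 16 * pi
C = 50.27
50.27 units


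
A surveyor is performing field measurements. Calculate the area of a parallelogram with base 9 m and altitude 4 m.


Shape: parallelogram
Base b = 9 m, Height h = 4 m
Formula: A = b * h
A = 9 * 4
A = 36
36 m^2


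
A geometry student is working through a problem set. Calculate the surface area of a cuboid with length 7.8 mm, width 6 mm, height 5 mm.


Shape: rectangular prism
l = 7.8 mm, w = 6 mm, h = 5 mm
Formula: SA = 2(lw + lh + wh)
lw = 46.8, lh = 39, wh = 30
lw + lh + wh = 115.8
SA = 2 * 115.8
SA = 231.6
231.6 mm^2


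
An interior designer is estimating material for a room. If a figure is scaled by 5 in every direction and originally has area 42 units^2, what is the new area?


Linear scale factor k = 5
Original area = 42 units^2
Rule: under a linear scaling by k, areas scale by k^2.
k^2 = 5^2 = 25
New area = 42 * 25
New area = 1050
1050 units^2


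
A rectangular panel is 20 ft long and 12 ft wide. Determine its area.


Shape: rectangle
Length l = 20 ft, Width w = 12 ft
Formula: A = l * w
A = 20 * 12
A = 240
240 ft^2


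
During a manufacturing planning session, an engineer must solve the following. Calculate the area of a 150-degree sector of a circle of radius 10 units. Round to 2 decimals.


Shape: circular sector
Radius r = 10 units, Angle = 150 degrees
Formula: A = (angle/360) * pi * r^2
r^2 = 100
Fraction of circle = 150/360
A = (150/360) * pi * 100
A = 41.666667 * pi
A = 130.9
130.9 units^2


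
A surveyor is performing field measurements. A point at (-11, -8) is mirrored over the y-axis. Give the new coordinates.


Transformation: reflection
Original point: (-11, -8)
Rule for reflection over the y-axis: (x, y) -> (-x, y)
Apply: (-11, -8) -> (11, -8)
(11, -8)


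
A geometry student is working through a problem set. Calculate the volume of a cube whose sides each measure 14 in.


Shape: cube
Side s = 14 in
Formula: V = s^3
V = 14 * 14 * 14
V = 196 * 14
V = 2744
2744 in^3


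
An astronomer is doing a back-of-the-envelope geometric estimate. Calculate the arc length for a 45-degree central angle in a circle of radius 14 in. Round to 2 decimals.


Shape: circular arc
Radius r = 14 in, Angle = 45 degrees
Formula: L = (angle/360) * 2 * pi * r
2 * pi * r = 28 * pi
L = (45/360) * 28 * pi
L = 3.5 * pi
L = 11
11 in


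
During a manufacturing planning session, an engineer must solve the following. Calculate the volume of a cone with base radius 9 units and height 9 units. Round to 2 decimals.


Shape: cone
Radius r = 9 units, Height h = 9 units
Formula: V = (1/3) * pi * r^2 * h
r^2 = 81
pi * r^2 * h = pi * 81 * 9 = 729 * pi
V = 729 * pi / 3
V = 763.41
763.41 units^3


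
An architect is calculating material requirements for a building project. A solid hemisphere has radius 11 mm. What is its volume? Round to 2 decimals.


Shape: hemisphere (half of a sphere)
Radius r = 11 mm
Formula: V = (1/2) * (4/3) * pi * r^3 = (2/3) * pi * r^3
r^3 = 1331
(2/3) * 1331 = 887.333333
V = 887.333333 * pi
V = 2787.64
2787.64 mm^3


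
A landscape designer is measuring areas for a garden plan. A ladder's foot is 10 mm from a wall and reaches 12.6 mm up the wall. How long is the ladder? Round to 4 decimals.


Shape: right triangle
Legs a = 10 mm, b = 12.6 mm
Formula: c = sqrt(a^2 + b^2)
a^2 = 100, b^2 = 158.76
a^2 + b^2 = 258.76
c = sqrt(258.76)
c = 16.086
16.086 mm


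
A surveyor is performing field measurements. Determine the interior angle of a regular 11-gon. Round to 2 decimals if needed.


Shape: regular hendecagon (11 sides)
Formula: interior angle = (n - 2) * 180 / n
(n - 2) = 9
(n - 2) * 180 = 1620
angle = 1620 / 11
angle = 147.27
147.27 degrees


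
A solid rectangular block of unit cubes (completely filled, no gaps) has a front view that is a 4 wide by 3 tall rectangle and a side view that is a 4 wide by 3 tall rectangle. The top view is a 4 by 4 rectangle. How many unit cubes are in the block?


Orthographic views of a solid rectangular block:
Front view 4 x 3 -> length = 4, height = 3
Side view 4 x 3 -> width = 4, height = 3 (consistent)
Top view 4 x 4 -> confirms length = 4, width = 4
The block is 4 x 4 x 3.
Total unit cubes = 4 * 4 * 3 = 48
48 unit cubes


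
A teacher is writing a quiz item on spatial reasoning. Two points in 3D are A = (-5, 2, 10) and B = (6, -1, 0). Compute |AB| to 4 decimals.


3D distance between two points
P1 = (-5, 2, 10), P2 = (6, -1, 0)
Formula: d = sqrt((x2-x1)^2 + (y2-y1)^2 + (z2-z1)^2)
dx = 6 - -5 = 11
dy = -1 - 2 = -3
dz = 0 - 10 = -10
dx^2 + dy^2 + dz^2 = 121 + 9 + 100 = 230
d = sqrt(230)
d = 15.1658
15.1658 units


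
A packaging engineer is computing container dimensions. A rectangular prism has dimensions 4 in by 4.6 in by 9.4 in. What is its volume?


Shape: rectangular prism
l = 4 in, w = 4.6 in, h = 9.4 in
Formula: V = l * w * h
V = 4 * 4.6 * 9.4
V = 18.4 * 9.4
V = 172.96
172.96 in^3


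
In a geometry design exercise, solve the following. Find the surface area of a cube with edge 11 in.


Shape: cube
Side s = 11 in
A cube has 6 square faces.
Formula: SA = 6 * s^2
s^2 = 121
SA = 6 * 121
SA = 726
726 in^2


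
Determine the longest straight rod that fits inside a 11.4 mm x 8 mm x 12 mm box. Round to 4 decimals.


Shape: rectangular box (space diagonal)
l = 11.4 mm, w = 8 mm, h = 12 mm
Visualize: the diagonal of the base, then a right triangle with that diagonal and the height.
Formula: d = sqrt(l^2 + w^2 + h^2)
l^2 + w^2 + h^2 = 129.96 + 64 + 144 = 337.96
d = sqrt(337.96)
d = 18.3837
18.3837 mm


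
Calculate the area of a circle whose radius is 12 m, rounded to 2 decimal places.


Shape: circle
Radius r = 12 m
Formula: A = pi * r^2
r^2 = 12^2 = 144
A = pi * 144
A = 452.39
452.39 m^2


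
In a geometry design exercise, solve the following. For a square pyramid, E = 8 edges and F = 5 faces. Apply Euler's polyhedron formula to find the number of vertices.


Polyhedron: square pyramid
Euler's formula for convex polyhedra: V - E + F = 2
Given: E = 8 edges and F = 5 faces
Solve for V:
V = 2 + E - F = 2 + 8 - 5 = 5
5 vertices


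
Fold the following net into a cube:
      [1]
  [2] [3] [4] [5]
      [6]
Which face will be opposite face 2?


Net: cross layout. Take square 3 as the base (bottom).
Fold the four squares in the horizontal row up around 3: 2 -> left, 4 -> right, 5 wraps to the top.
Fold 1 and 6 up from 3: 1 -> back, 6 -> front.
Opposite pairs are therefore: (1, 6), (2, 4), (3, 5).
Face 2 is opposite face 4.
face 4


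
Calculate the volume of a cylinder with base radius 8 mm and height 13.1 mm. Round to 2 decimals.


Shape: cylinder
Radius r = 8 mm, Height h = 13.1 mm
Formula: V = pi * r^2 * h
r^2 = 64
V = pi * 64 * 13.1
V = 838.4 * pi
V = 2633.91
2633.91 mm^3


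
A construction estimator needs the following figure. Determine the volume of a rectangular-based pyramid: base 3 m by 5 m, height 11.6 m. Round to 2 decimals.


Shape: rectangular pyramid
Base: 3 m x 5 m, Height h = 11.6 m
Formula: V = (1/3) * base_area * h
base_area = 3 * 5 = 15
base_area * h = 15 * 11.6 = 174
V = 174 / 3
V = 58
58 m^3


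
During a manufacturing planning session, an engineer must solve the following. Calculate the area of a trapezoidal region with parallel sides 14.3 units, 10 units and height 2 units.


Shape: trapezoid
Parallel sides a = 14.3 units, b = 10 units; Height h = 2 units
Formula: A = (a + b) * h / 2
a + b = 14.3 + 10 = 24.3
A = 24.3 * 2 / 2
A = 48.6 / 2
A = 24.3
24.3 units^2


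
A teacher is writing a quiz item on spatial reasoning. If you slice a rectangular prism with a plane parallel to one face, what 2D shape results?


Solid: rectangular prism
Cutting plane: parallel to one face
Visualize the intersection of the plane with the solid's surface.
The boundary of the cut region is a rectangle.
rectangle


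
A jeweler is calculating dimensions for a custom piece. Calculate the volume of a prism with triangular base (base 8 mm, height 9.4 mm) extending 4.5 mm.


Shape: triangular prism
Triangle base = 8 mm, triangle height = 9.4 mm, prism length L = 4.5 mm
Formula: V = (1/2 * b * h_tri) * L
Cross-section area = 0.5 * 8 * 9.4 = 37.6
V = 37.6 * 4.5
V = 169.2
169.2 mm^3


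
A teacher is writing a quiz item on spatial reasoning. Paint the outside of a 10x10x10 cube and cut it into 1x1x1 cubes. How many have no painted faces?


Large cube: 10 x 10 x 10, cut into unit cubes.
n = 10, so n - 2 = 8
Unpainted cubes form the interior (n - 2)^3 block.
(n - 2)^3 = 8^3 = 512
512 unit cubes


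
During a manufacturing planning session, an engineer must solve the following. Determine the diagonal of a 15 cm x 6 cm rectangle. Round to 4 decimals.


Shape: rectangle (diagonal via Pythagoras)
Sides: 15 cm and 6 cm
Formula: d = sqrt(l^2 + w^2)
l^2 = 225, w^2 = 36
l^2 + w^2 = 261
d = sqrt(261)
d = 16.1555
16.1555 cm


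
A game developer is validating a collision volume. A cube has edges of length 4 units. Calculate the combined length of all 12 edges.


Shape: cube
Side s = 4 units
A cube has 12 edges, all equal.
Formula: total edge length = 12 * s
Total = 12 * 4
Total = 48
48 units


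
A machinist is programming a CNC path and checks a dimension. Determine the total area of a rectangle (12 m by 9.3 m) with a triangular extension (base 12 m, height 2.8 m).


Composite shape: rectangle + triangle
Rectangle area = 12 * 9.3 = 111.6
Triangle area = 0.5 * 12 * 2.8 = 16.8
Total = 111.6 + 16.8
Total = 128.4
128.4 m^2


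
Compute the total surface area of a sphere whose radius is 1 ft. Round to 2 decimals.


Shape: sphere
Radius r = 1 ft
Formula: SA = 4 * pi * r^2
r^2 = 1
SA = 4 * pi * 1
SA = 4 * pi
SA = 12.57
12.57 ft^2


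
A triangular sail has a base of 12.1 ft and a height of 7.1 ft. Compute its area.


Shape: triangle
Base b = 12.1 ft, Height h = 7.1 ft
Formula: A = (1/2) * b * h
A = 0.5 * 12.1 * 7.1
A = 0.5 * 85.91
A = 42.955
42.955 ft^2


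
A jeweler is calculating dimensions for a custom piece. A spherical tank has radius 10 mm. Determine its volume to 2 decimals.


Shape: sphere
Radius r = 10 mm
Formula: V = (4/3) * pi * r^3
r^3 = 1000
(4/3) * 1000 = 1333.333333
V = 1333.333333 * pi
V = 4188.79
4188.79 mm^3


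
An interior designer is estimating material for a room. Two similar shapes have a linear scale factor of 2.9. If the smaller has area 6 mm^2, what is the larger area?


Linear scale factor k = 2.9
Original area = 6 mm^2
Rule: under a linear scaling by k, areas scale by k^2.
k^2 = 2.9^2 = 8.41
New area = 6 * 8.41
New area = 50.46
50.46 mm^2


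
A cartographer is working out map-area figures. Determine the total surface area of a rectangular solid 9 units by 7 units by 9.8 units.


Shape: rectangular prism
l = 9 units, w = 7 units, h = 9.8 units
Formula: SA = 2(lw + lh + wh)
lw = 63, lh = 88.2, wh = 68.6
lw + lh + wh = 219.8
SA = 2 * 219.8
SA = 439.6
439.6 units^2


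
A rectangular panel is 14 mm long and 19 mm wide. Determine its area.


Shape: rectangle
Length l = 14 mm, Width w = 19 mm
Formula: A = l * w
A = 14 * 19
A = 266
266 mm^2


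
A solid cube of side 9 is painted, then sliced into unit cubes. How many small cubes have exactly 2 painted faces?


Large cube: 9 x 9 x 9, cut into unit cubes.
n = 9, so n - 2 = 7
Cubes with 2 painted faces lie along the edges, excluding corners.
A cube has 12 edges; each contributes (n - 2) = 7 such cubes.
Count = 12 * 7 = 84
84 unit cubes


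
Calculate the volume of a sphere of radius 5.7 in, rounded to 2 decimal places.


Shape: sphere
Radius r = 5.7 in
Formula: V = (4/3) * pi * r^3
r^3 = 185.193
(4/3) * 185.193 = 246.924
V = 246.924 * pi
V = 775.73
775.73 in^3


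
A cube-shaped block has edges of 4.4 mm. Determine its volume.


Shape: cube
Side s = 4.4 mm
Formula: V = s^3
V = 4.4 * 4.4 * 4.4
V = 19.36 * 4.4
V = 85.184
85.184 mm^3


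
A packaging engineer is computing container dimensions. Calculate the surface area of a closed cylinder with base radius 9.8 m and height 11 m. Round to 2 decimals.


Shape: closed cylinder
Radius r = 9.8 m, Height h = 11 m
Formula: SA = 2*pi*r^2 + 2*pi*r*h = 2*pi*r*(r + h)
r + h = 20.8
2 * r * (r + h) = 2 * 9.8 * 20.8 = 407.68
SA = 407.68 * pi
SA = 1280.76
1280.76 m^2


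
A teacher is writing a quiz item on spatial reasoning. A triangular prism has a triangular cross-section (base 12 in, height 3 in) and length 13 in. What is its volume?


Shape: triangular prism
Triangle base = 12 in, triangle height = 3 in, prism length L = 13 in
Formula: V = (1/2 * b * h_tri) * L
Cross-section area = 0.5 * 12 * 3 = 18
V = 18 * 13
V = 234
234 in^3


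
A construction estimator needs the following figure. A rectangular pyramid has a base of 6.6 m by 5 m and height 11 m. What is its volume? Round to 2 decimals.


Shape: rectangular pyramid
Base: 6.6 m x 5 m, Height h = 11 m
Formula: V = (1/3) * base_area * h
base_area = 6.6 * 5 = 33
base_area * h = 33 * 11 = 363
V = 363 / 3
V = 121
121 m^3


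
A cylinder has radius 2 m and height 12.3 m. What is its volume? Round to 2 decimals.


Shape: cylinder
Radius r = 2 m, Height h = 12.3 m
Formula: V = pi * r^2 * h
r^2 = 4
V = pi * 4 * 12.3
V = 49.2 * pi
V = 154.57
154.57 m^3


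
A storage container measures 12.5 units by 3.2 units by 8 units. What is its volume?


Shape: rectangular prism
l = 12.5 units, w = 3.2 units, h = 8 units
Formula: V = l * w * h
V = 12.5 * 3.2 * 8
V = 40 * 8
V = 320
320 units^3


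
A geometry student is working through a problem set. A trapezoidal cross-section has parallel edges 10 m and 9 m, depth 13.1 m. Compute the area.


Shape: trapezoid
Parallel sides a = 10 m, b = 9 m; Height h = 13.1 m
Formula: A = (a + b) * h / 2
a + b = 10 + 9 = 19
A = 19 * 13.1 / 2
A = 248.9 / 2
A = 124.45
124.45 m^2


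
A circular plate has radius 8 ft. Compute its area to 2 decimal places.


Shape: circle
Radius r = 8 ft
Formula: A = pi * r^2
r^2 = 8^2 = 64
A = pi * 64
A = 201.06
201.06 ft^2


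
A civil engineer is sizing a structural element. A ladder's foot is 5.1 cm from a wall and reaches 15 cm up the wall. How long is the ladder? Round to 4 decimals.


Shape: right triangle
Legs a = 5.1 cm, b = 15 cm
Formula: c = sqrt(a^2 + b^2)
a^2 = 26.01, b^2 = 225
a^2 + b^2 = 251.01
c = sqrt(251.01)
c = 15.8433
15.8433 cm


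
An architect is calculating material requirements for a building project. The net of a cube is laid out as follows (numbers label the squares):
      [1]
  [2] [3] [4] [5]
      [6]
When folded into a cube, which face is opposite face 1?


Net: cross layout. Take square 3 as the base (bottom).
Fold the four squares in the horizontal row up around 3: 2 -> left, 4 -> right, 5 wraps to the top.
Fold 1 and 6 up from 3: 1 -> back, 6 -> front.
Opposite pairs are therefore: (1, 6), (2, 4), (3, 5).
Face 1 is opposite face 6.
face 6


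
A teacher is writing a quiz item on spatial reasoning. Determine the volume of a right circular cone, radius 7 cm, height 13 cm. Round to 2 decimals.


Shape: cone
Radius r = 7 cm, Height h = 13 cm
Formula: V = (1/3) * pi * r^2 * h
r^2 = 49
pi * r^2 * h = pi * 49 * 13 = 637 * pi
V = 637 * pi / 3
V = 667.06
667.06 cm^3


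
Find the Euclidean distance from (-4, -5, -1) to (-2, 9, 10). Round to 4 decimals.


3D distance between two points
P1 = (-4, -5, -1), P2 = (-2, 9, 10)
Formula: d = sqrt((x2-x1)^2 + (y2-y1)^2 + (z2-z1)^2)
dx = -2 - -4 = 2
dy = 9 - -5 = 14
dz = 10 - -1 = 11
dx^2 + dy^2 + dz^2 = 4 + 196 + 121 = 321
d = sqrt(321)
d = 17.9165
17.9165 units


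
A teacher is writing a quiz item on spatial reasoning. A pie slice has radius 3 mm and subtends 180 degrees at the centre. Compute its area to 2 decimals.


Shape: circular sector
Radius r = 3 mm, Angle = 180 degrees
Formula: A = (angle/360) * pi * r^2
r^2 = 9
Fraction of circle = 180/360
A = (180/360) * pi * 9
A = 4.5 * pi
A = 14.14
14.14 mm^2


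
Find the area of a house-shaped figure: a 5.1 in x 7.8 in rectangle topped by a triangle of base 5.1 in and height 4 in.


Composite shape: rectangle + triangle
Rectangle area = 5.1 * 7.8 = 39.78
Triangle area = 0.5 * 5.1 * 4 = 10.2
Total = 39.78 + 10.2
Total = 49.98
49.98 in^2


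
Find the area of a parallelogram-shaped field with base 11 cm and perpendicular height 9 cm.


Shape: parallelogram
Base b = 11 cm, Height h = 9 cm
Formula: A = b * h
A = 11 * 9
A = 99
99 cm^2


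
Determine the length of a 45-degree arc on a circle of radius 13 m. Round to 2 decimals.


Shape: circular arc
Radius r = 13 m, Angle = 45 degrees
Formula: L = (angle/360) * 2 * pi * r
2 * pi * r = 26 * pi
L = (45/360) * 26 * pi
L = 3.25 * pi
L = 10.21
10.21 m


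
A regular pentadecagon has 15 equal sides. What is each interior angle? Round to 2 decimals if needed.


Shape: regular pentadecagon (15 sides)
Formula: interior angle = (n - 2) * 180 / n
(n - 2) = 13
(n - 2) * 180 = 2340
angle = 2340 / 15
angle = 156
156 degrees


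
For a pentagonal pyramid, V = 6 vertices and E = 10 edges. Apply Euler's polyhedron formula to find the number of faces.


Polyhedron: pentagonal pyramid
Euler's formula for convex polyhedra: V - E + F = 2
Given: V = 6 vertices and E = 10 edges
Solve for F:
F = 2 + E - V = 2 + 10 - 6 = 6
6 faces


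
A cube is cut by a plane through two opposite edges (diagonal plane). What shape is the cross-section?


Solid: cube
Cutting plane: through two opposite edges (diagonal plane)
Visualize the intersection of the plane with the solid's surface.
The boundary of the cut region is a rectangle.
rectangle


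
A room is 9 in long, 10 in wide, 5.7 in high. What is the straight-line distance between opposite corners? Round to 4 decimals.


Shape: rectangular box (space diagonal)
l = 9 in, w = 10 in, h = 5.7 in
Visualize: the diagonal of the base, then a right triangle with that diagonal and the height.
Formula: d = sqrt(l^2 + w^2 + h^2)
l^2 + w^2 + h^2 = 81 + 100 + 32.49 = 213.49
d = sqrt(213.49)
d = 14.6113
14.6113 in


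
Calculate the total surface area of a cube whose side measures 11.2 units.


Shape: cube
Side s = 11.2 units
A cube has 6 square faces.
Formula: SA = 6 * s^2
s^2 = 125.44
SA = 6 * 125.44
SA = 752.64
752.64 units^2


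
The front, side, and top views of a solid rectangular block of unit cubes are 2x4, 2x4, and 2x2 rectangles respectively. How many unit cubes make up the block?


Orthographic views of a solid rectangular block:
Front view 2 x 4 -> length = 2, height = 4
Side view 2 x 4 -> width = 2, height = 4 (consistent)
Top view 2 x 2 -> confirms length = 2, width = 2
The block is 2 x 2 x 4.
Total unit cubes = 2 * 2 * 4 = 16
16 unit cubes


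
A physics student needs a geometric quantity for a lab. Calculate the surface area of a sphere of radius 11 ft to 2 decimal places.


Shape: sphere
Radius r = 11 ft
Formula: SA = 4 * pi * r^2
r^2 = 121
SA = 4 * pi * 121
SA = 484 * pi
SA = 1520.53
1520.53 ft^2


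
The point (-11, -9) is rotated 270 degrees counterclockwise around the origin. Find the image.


Transformation: rotation about the origin
Original point: (-11, -9)
Rule for 270 deg counterclockwise: (x, y) -> (y, -x)
Apply: (-11, -9) -> (-9, 11)
(-9, 11)
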